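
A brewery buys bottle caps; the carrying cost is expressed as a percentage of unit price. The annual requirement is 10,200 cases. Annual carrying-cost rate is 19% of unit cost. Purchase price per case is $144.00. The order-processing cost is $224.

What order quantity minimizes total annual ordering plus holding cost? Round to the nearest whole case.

Carrying cost H = $144 × 19% = $27.3600/case/yr
Optimal lot size Q* = (2 × 10,200 × $224 / $27.36)^½ ≈ 408.68

409 cases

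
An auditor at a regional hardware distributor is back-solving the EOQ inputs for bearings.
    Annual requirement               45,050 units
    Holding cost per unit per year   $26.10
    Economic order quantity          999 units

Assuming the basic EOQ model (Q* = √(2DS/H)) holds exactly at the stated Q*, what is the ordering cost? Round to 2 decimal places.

$289.10

From Q* = √(2DS/H) ⇒ Q*² = 2DS/H.
S = Q²H / (2D) = 999² × 26.1 / (2 × 45,050) = 289.0991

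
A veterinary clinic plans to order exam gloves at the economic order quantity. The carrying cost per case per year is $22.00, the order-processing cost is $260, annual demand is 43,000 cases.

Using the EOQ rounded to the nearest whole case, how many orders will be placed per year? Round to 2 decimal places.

42.66 orders per year

Optimal lot size Q* = (2 × 43,000 × $260 / $22)^½ ≈ 1,008.15 → Q = 1,008
N = D/Q = 43,000/1,008 ≈ 42.659 orders/yr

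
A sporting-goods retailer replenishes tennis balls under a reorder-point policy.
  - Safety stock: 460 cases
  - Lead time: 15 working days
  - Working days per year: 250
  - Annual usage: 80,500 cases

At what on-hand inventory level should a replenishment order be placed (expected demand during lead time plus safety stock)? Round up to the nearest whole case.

5,290 cases

Daily demand d = 80,500 / 250 = 322.000 cases/day
Demand during lead time = 322.000 × 15 = 4,830.00
Reorder point = 4,830.00 + 460 = 5,290.00 → round up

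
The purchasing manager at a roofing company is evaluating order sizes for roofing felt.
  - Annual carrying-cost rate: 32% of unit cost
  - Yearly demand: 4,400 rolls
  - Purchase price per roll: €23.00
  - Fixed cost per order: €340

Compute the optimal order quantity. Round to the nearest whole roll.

638 rolls

Carrying cost H = €23 × 32% = €7.3600/roll/yr
EOQ = √(2DS/H) = √(2 × 4,400 × 340 / 7.36)
    = √(406,521.74) ≈ 637.59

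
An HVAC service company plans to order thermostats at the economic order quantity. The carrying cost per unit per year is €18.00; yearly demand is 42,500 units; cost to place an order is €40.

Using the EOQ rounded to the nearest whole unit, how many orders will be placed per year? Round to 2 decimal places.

97.70 orders per year

Optimal lot size Q* = (2 × 42,500 × €40 / €18)^½ ≈ 434.61 → Q = 435
N = D/Q = 42,500/435 ≈ 97.701 orders/yr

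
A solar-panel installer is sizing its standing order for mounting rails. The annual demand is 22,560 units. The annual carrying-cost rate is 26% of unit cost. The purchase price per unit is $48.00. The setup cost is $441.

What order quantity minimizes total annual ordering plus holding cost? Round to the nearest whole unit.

H = i·C = 0.26 × $48 = $12.4800 per unit-year
Optimal lot size Q* = (2 × 22,560 × $441 / $12.48)^½ ≈ 1,262.69

1,263 units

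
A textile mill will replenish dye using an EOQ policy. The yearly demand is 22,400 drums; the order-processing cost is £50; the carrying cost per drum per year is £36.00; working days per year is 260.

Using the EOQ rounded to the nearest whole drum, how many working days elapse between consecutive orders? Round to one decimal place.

2.9 days

2DS/H = 2·22,400·50/36 = 62,222.22
EOQ = √62,222.22 ≈ 249.44 → Q = 249 drums
T = Q/D × 260 days = 249/22,400 × 260 = 2.890 days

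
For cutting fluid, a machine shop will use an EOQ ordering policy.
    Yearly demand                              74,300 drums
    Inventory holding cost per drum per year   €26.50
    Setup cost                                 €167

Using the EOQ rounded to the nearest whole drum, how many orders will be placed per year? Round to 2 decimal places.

EOQ = √(2DS/H) = √(2 × 74,300 × 167 / 26.5)
    = √(936,460.38) ≈ 967.71 → Q = 968
Orders per year = D/Q = 74,300 / 968 = 76.756

76.76 orders per year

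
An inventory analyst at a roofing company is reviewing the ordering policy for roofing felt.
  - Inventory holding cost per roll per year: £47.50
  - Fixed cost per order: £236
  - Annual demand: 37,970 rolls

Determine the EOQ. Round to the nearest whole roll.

2DS/H = 2·37,970·236/47.5 = 377,301.89
EOQ = √377,301.89 ≈ 614.25

614 rolls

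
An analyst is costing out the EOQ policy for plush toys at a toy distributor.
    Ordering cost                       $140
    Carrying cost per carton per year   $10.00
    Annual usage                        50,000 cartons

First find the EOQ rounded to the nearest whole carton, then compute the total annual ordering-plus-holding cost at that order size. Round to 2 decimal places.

Optimal lot size Q* = (2 × 50,000 × $140 / $10)^½ ≈ 1,183.22 → Q = 1,183 cartons
Ordering: D/Q × S = 50,000/1,183 × $140 = $5,917.16
Holding:  Q/2 × H = 1,183/2 × $10 = $5,915.00
Total = $5,917.16 + $5,915.00 = $11,832.16

$11,832.16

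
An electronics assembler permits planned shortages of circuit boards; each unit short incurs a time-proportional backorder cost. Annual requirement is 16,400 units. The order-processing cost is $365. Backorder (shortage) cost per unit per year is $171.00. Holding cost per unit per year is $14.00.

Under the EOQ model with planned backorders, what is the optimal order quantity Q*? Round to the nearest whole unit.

962 units

Basic EOQ = √(2·16,400·365/14) = 924.739
Backorder adjustment √((H+b)/b) = √((14+171)/171) = 1.0401
Q* = 924.739 × 1.0401 ≈ 961.85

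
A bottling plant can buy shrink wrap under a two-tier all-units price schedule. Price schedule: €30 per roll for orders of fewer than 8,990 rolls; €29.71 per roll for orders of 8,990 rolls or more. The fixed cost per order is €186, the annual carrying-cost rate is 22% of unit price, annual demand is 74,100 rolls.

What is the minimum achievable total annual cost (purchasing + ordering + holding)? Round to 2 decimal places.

H₁ = 22%×€30 = €6.6000;  H₂ = 22%×€29.71 = €6.5362
EOQ₁ = √(2×74,100×186/6.6000) = 2,043.66  (< 8,990, feasible at tier 1)
EOQ₂ = √(2×74,100×186/6.5362) = 2,053.61  (< 8,990 → use Q = 8,990 at tier-2 price)
TC(tier 1 (EOQ₁), Q≈2,043.7) = €2,236,488.15
TC(tier 2, Q≈8,990.0) = €2,232,424.32
Minimum at tier 2: €2,232,424.32

€2,232,424.32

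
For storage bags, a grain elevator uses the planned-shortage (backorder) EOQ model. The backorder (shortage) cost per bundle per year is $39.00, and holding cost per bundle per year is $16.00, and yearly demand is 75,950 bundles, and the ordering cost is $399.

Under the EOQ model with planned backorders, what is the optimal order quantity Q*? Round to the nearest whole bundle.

Basic EOQ = √(2·75,950·399/16) = 1,946.280
Backorder adjustment √((H+b)/b) = √((16+39)/39) = 1.1875
Q* = 1,946.280 × 1.1875 ≈ 2,311.29

2,311 bundles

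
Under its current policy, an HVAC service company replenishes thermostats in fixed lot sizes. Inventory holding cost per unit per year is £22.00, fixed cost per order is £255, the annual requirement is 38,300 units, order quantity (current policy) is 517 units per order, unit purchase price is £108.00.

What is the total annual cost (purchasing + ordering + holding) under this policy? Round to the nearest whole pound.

Orders/yr = 38,300/517 = 74.081; ordering cost = 74.081 × £255 = £18,890.72
Average inventory = 517/2 = 258.5; holding cost = 258.5 × £22 = £5,687.00
Purchase cost = D·C = 38,300 × 108 = £4,136,400.00
Total = £18,890.72 + £5,687.00 + £4,136,400.00 = £4,160,977.72

£4,160,978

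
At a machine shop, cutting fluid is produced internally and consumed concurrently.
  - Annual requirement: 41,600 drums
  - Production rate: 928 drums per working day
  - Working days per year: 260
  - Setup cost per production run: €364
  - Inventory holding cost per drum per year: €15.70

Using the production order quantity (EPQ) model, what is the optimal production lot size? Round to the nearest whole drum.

1,527 drums

d = 41,600/260 = 160.0000 drums/day;  effective holding cost H(1 − d/p) = 15.7·(1 − 160.0000/928) = 12.99310
Q* = √(2DS / H_eff) = √(2·41,600·364 / 12.99310) ≈ 1,526.71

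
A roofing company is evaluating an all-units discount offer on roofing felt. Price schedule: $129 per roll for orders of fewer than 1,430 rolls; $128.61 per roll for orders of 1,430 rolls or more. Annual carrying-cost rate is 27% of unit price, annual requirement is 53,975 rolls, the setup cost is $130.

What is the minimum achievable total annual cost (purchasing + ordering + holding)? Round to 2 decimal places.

$6,971,459.73

H₁ = 27%×$129 = $34.8300;  H₂ = 27%×$128.61 = $34.7247
EOQ₁ = √(2×53,975×130/34.8300) = 634.76  (< 1,430, feasible at tier 1)
EOQ₂ = √(2×53,975×130/34.7247) = 635.72  (< 1,430 → use Q = 1,430 at tier-2 price)
TC(tier 1 (EOQ₁), Q≈634.8) = $6,984,883.52
TC(tier 2, Q≈1,430.0) = $6,971,459.73
Minimum at tier 2: $6,971,459.73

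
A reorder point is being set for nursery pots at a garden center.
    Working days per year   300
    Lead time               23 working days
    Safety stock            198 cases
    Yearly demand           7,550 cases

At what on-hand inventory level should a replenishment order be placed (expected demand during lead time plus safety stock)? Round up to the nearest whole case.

777 cases

Daily demand d = 7,550 / 300 = 25.167 cases/day
Demand during lead time = 25.167 × 23 = 578.83
Reorder point = 578.83 + 198 = 776.83 → round up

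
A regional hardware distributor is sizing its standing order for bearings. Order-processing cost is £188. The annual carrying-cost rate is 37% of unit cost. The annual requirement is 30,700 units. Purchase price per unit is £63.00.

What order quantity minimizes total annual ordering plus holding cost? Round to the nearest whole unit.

704 units

H = i·C = 0.37 × £63 = £23.3100 per unit-year
EOQ = √(2DS/H) = √(2 × 30,700 × 188 / 23.31)
    = √(495,203.78) ≈ 703.71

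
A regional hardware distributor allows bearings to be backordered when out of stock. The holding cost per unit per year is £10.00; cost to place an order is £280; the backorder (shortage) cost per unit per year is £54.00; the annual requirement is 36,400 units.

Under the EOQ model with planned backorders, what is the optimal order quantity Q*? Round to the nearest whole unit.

1,554 units

Basic EOQ = √(2·36,400·280/10) = 1,427.725
Backorder adjustment √((H+b)/b) = √((10+54)/54) = 1.0887
Q* = 1,427.725 × 1.0887 ≈ 1,554.31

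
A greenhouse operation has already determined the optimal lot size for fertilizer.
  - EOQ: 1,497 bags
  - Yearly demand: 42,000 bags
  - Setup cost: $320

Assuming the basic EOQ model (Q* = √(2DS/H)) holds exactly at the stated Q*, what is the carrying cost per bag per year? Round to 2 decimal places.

$11.99

From Q* = √(2DS/H) ⇒ Q*² = 2DS/H.
H = 2DS / Q² = 2 × 42,000 × 320 / 1,497² = 11.9946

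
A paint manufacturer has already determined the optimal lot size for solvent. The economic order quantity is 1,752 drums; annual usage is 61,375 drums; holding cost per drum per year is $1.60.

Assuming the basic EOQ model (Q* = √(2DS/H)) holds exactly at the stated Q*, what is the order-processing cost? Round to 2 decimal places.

From Q* = √(2DS/H) ⇒ Q*² = 2DS/H.
S = Q²H / (2D) = 1,752² × 1.6 / (2 × 61,375) = 40.0098

$40.01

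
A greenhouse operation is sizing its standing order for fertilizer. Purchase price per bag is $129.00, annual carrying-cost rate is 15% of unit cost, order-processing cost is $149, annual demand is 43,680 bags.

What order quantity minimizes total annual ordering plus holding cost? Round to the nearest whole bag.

820 bags

Holding cost per bag per year: H = 15% × $129 = $19.3500
2DS/H = 2·43,680·149/19.35 = 672,694.57
EOQ = √672,694.57 ≈ 820.18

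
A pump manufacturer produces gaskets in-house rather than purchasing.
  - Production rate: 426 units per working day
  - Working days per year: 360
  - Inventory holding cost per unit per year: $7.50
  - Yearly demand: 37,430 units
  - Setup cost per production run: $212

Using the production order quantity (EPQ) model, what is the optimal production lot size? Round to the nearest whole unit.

1,673 units

Daily demand d = 37,430/360 = 103.972; p = 426; 1 − d/p = 0.75593
EPQ = √(2DS / (H(1 − d/p)))
    = √(2 × 37,430 × 212 / (7.5 × 0.75593)) ≈ 1,673.09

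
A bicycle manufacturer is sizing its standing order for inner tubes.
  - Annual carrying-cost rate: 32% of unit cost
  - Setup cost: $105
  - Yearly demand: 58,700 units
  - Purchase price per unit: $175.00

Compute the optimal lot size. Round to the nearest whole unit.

Holding cost per unit per year: H = 32% × $175 = $56.0000
Optimal lot size Q* = (2 × 58,700 × $105 / $56)^½ ≈ 469.17

469 units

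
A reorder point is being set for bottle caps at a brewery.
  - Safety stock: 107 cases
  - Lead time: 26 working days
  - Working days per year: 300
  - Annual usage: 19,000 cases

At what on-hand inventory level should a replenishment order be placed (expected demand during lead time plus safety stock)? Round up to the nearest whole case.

1,754 cases

Daily demand d = 19,000 / 300 = 63.333 cases/day
Demand during lead time = 63.333 × 26 = 1,646.67
Reorder point = 1,646.67 + 107 = 1,753.67 → round up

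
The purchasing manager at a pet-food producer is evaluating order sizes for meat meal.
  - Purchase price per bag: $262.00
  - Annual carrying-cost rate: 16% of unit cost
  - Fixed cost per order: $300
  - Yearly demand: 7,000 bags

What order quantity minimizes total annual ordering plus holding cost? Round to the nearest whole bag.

Carrying cost H = $262 × 16% = $41.9200/bag/yr
2DS/H = 2·7,000·300/41.92 = 100,190.84
EOQ = √100,190.84 ≈ 316.53

317 bags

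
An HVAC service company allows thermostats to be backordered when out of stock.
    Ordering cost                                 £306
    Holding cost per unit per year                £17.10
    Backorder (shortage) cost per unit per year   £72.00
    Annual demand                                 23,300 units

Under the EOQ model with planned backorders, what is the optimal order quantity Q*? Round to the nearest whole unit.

Basic EOQ = √(2·23,300·306/17.1) = 913.178
Backorder adjustment √((H+b)/b) = √((17.1+72)/72) = 1.1124
Q* = 913.178 × 1.1124 ≈ 1,015.85

1,016 units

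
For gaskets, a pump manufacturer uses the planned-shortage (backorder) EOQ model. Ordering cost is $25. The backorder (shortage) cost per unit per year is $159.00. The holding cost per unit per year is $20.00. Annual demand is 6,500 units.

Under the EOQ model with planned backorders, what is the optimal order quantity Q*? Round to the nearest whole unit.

Q* = √(2DS/H) · √((H + b)/b)
   = √(2 × 6,500 × 25 / 20) · √((20 + 159) / 159)
   = 127.475 × 1.0610 ≈ 135.26

135 units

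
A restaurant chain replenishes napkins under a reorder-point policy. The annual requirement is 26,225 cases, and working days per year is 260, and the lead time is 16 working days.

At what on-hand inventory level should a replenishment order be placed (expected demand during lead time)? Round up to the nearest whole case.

1,614 cases

Daily demand d = 26,225 / 260 = 100.865 cases/day
Demand during lead time = 100.865 × 16 = 1,613.85
Reorder point = 1,613.85 → round up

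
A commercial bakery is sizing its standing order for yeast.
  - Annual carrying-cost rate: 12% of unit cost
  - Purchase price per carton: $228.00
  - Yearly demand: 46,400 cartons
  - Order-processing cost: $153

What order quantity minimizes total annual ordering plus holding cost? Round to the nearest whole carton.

H = i·C = 0.12 × $228 = $27.3600 per carton-year
Q* = √(2·D·S / H) = √(2·46,400·153 / 27.36) = √518,947.4 ≈ 720.38

720 cartons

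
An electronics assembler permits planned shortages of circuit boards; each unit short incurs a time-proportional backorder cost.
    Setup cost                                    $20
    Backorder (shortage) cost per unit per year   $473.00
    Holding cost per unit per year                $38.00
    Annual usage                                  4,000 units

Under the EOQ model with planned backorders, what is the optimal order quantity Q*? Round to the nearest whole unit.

Basic EOQ = √(2·4,000·20/38) = 64.889
Backorder adjustment √((H+b)/b) = √((38+473)/473) = 1.0394
Q* = 64.889 × 1.0394 ≈ 67.44

67 units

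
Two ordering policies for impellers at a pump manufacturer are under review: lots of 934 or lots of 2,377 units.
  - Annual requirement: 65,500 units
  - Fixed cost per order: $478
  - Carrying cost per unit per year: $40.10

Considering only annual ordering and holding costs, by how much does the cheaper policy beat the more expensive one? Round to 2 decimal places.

For each Q, cost = (D/Q)·S + (Q/2)·H.
TC(934) = (65,500/934)×478 + (934/2)×40.1 = $52,248.11
TC(2,377) = (65,500/2,377)×478 + (2,377/2)×40.1 = $60,830.49
Lots of 934 are cheaper by $8,582.38.

$8,582.38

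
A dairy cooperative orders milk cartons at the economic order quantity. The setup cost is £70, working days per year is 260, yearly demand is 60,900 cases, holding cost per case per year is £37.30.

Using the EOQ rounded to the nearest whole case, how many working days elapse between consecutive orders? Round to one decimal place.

2.0 days

EOQ = √(2DS/H) = √(2 × 60,900 × 70 / 37.3)
    = √(228,579.09) ≈ 478.10 → Q = 478 cases
T = Q/D × 260 days = 478/60,900 × 260 = 2.041 days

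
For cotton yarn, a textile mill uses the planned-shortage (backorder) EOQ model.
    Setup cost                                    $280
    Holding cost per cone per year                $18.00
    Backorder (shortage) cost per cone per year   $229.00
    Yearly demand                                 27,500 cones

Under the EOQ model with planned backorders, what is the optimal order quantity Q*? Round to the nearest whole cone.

961 cones

Q* = √(2DS/H) · √((H + b)/b)
   = √(2 × 27,500 × 280 / 18) · √((18 + 229) / 229)
   = 924.962 × 1.0386 ≈ 960.63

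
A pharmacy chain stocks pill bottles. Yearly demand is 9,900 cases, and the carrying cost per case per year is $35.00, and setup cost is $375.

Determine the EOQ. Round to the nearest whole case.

EOQ = √(2DS/H) = √(2 × 9,900 × 375 / 35)
    = √(212,142.86) ≈ 460.59

461 cases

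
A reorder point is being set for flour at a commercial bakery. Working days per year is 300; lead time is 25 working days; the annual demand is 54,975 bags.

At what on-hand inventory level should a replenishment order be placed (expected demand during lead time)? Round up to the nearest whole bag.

Daily demand d = 54,975 / 300 = 183.250 bags/day
Demand during lead time = 183.250 × 25 = 4,581.25
Reorder point = 4,581.25 → round up

4,582 bags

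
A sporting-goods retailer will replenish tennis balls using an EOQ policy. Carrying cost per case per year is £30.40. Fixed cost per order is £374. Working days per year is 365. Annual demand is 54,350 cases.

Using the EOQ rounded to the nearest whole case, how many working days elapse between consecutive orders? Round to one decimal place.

2DS/H = 2·54,350·374/30.4 = 1,337,296.05
EOQ = √1,337,296.05 ≈ 1,156.42 → Q = 1,156 cases
Days between orders = 365 / (D/Q) = 365 / 47.016 ≈ 7.763

7.8 days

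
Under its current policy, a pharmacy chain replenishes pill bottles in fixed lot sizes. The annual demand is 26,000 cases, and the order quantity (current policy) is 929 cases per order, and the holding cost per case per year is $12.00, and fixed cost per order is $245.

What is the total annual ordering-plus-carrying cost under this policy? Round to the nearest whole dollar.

Ordering: D/Q × S = 26,000/929 × $245 = $6,856.84
Holding:  Q/2 × H = 929/2 × $12 = $5,574.00
Total = $6,856.84 + $5,574.00 = $12,430.84

$12,431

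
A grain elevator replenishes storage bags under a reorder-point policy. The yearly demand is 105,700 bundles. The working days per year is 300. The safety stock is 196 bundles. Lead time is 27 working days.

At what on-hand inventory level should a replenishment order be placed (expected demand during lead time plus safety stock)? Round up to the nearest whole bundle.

9,709 bundles

Daily demand d = 105,700 / 300 = 352.333 bundles/day
Demand during lead time = 352.333 × 27 = 9,513.00
Reorder point = 9,513.00 + 196 = 9,709.00 → round up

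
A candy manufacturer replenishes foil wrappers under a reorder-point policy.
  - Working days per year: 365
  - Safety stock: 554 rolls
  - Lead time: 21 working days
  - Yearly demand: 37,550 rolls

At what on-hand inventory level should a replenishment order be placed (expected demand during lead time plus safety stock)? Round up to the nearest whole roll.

2,715 rolls

Daily demand d = 37,550 / 365 = 102.877 rolls/day
Demand during lead time = 102.877 × 21 = 2,160.41
Reorder point = 2,160.41 + 554 = 2,714.41 → round up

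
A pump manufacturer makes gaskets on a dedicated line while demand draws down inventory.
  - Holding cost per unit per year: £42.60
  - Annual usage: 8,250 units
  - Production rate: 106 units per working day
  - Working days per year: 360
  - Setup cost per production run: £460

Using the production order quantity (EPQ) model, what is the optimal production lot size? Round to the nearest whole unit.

477 units

Daily demand d = 8,250/360 = 22.917; p = 106; 1 − d/p = 0.78381
EPQ = √(2DS / (H(1 − d/p)))
    = √(2 × 8,250 × 460 / (42.6 × 0.78381)) ≈ 476.77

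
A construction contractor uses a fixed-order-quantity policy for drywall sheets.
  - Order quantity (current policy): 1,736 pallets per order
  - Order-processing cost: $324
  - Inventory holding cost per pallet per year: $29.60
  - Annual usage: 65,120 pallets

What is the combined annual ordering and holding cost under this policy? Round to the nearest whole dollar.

$37,847

Orders/yr = 65,120/1,736 = 37.512; ordering cost = 37.512 × $324 = $12,153.73
Average inventory = 1,736/2 = 868; holding cost = 868 × $29.6 = $25,692.80
Total = $12,153.73 + $25,692.80 = $37,846.53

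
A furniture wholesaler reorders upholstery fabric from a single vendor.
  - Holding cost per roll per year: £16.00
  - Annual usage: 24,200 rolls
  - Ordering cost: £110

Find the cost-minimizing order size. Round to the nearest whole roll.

Optimal lot size Q* = (2 × 24,200 × £110 / £16)^½ ≈ 576.84

577 rolls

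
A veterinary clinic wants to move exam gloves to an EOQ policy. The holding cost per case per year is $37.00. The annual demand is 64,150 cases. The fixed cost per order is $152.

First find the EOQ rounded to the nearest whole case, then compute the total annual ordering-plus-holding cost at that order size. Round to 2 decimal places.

$26,861.85

Optimal lot size Q* = (2 × 64,150 × $152 / $37)^½ ≈ 726.00 → Q = 726 cases
Annual ordering cost = (D/Q)·S = (64,150/726) × 152 = $13,430.85
Annual holding cost  = (Q/2)·H = (726/2) × 37 = $13,431.00
Total = $13,430.85 + $13,431.00 = $26,861.85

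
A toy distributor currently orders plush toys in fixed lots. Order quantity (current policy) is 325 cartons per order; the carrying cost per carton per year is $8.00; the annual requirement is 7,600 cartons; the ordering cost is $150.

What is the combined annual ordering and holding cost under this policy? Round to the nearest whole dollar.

$4,808

Orders/yr = 7,600/325 = 23.385; ordering cost = 23.385 × $150 = $3,507.69
Average inventory = 325/2 = 162.5; holding cost = 162.5 × $8 = $1,300.00
Total = $3,507.69 + $1,300.00 = $4,807.69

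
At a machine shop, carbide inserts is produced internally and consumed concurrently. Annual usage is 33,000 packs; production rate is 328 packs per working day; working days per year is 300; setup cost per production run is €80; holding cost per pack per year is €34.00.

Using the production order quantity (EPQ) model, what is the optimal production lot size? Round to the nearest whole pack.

483 packs

d = 33,000/300 = 110.0000 packs/day;  effective holding cost H(1 − d/p) = 34·(1 − 110.0000/328) = 22.59756
Q* = √(2DS / H_eff) = √(2·33,000·80 / 22.59756) ≈ 483.38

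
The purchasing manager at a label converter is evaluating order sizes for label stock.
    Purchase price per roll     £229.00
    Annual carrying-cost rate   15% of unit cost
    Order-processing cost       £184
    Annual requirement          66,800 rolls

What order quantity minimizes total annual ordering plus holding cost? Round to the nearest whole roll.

846 rolls

Carrying cost H = £229 × 15% = £34.3500/roll/yr
Optimal lot size Q* = (2 × 66,800 × £184 / £34.35)^½ ≈ 845.96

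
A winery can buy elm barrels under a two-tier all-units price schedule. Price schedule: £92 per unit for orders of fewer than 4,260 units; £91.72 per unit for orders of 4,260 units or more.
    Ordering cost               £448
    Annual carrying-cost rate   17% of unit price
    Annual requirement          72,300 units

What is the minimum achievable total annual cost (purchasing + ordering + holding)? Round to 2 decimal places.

H₁ = 17%×£92 = £15.6400;  H₂ = 17%×£91.72 = £15.5924
EOQ₁ = √(2×72,300×448/15.6400) = 2,035.19  (< 4,260, feasible at tier 1)
EOQ₂ = √(2×72,300×448/15.5924) = 2,038.29  (< 4,260 → use Q = 4,260 at tier-2 price)
TC(tier 1 (EOQ₁), Q≈2,035.2) = £6,683,430.36
TC(tier 2, Q≈4,260.0) = £6,672,171.19
Minimum at tier 2: £6,672,171.19

£6,672,171.19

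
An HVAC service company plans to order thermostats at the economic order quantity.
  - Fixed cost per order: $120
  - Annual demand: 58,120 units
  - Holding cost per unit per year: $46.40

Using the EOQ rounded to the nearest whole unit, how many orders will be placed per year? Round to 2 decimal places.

106.06 orders per year

Optimal lot size Q* = (2 × 58,120 × $120 / $46.4)^½ ≈ 548.29 → Q = 548
N = D/Q = 58,120/548 ≈ 106.058 orders/yr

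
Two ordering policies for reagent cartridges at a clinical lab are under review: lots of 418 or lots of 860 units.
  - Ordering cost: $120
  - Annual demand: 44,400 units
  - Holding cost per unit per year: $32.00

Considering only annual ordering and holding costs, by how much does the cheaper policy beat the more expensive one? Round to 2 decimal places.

For each Q, cost = (D/Q)·S + (Q/2)·H.
TC(418) = (44,400/418)×120 + (418/2)×32 = $19,434.41
TC(860) = (44,400/860)×120 + (860/2)×32 = $19,955.35
|ΔTC| = |$19,434.41 − $19,955.35| = $520.94

$520.94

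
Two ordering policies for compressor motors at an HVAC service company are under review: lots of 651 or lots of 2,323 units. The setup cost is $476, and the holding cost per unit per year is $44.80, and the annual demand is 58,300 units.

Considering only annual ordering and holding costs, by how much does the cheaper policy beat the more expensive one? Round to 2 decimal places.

$6,770.95

For each Q, cost = (D/Q)·S + (Q/2)·H.
TC(651) = (58,300/651)×476 + (651/2)×44.8 = $57,210.36
TC(2,323) = (58,300/2,323)×476 + (2,323/2)×44.8 = $63,981.30
Cheaper: Q = 651.  Difference = $6,770.95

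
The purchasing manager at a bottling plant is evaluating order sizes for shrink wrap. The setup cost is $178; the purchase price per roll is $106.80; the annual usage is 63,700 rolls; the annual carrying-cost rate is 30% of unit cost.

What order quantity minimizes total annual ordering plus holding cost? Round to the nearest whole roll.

841 rolls

Carrying cost H = $106.8 × 30% = $32.0400/roll/yr
Q* = √(2·D·S / H) = √(2·63,700·178 / 32.04) = √707,777.8 ≈ 841.30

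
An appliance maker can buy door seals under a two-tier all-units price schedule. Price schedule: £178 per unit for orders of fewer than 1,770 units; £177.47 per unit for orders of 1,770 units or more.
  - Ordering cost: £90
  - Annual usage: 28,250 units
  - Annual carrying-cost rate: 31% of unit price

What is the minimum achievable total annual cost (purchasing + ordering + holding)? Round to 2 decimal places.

H₁ = 31%×£178 = £55.1800;  H₂ = 31%×£177.47 = £55.0157
EOQ₁ = √(2×28,250×90/55.1800) = 303.57  (< 1,770, feasible at tier 1)
EOQ₂ = √(2×28,250×90/55.0157) = 304.02  (< 1,770 → use Q = 1,770 at tier-2 price)
TC(tier 1 (EOQ₁), Q≈303.6) = £5,045,250.83
TC(tier 2, Q≈1,770.0) = £5,063,652.84
Minimum at tier 1 (EOQ₁): £5,045,250.83

£5,045,250.83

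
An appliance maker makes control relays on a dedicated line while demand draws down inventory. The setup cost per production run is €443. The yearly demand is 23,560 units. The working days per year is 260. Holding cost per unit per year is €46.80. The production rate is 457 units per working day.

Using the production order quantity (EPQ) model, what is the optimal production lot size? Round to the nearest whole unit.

746 units

d = 23,560/260 = 90.6154 units/day;  effective holding cost H(1 − d/p) = 46.8·(1 − 90.6154/457) = 37.52035
Q* = √(2DS / H_eff) = √(2·23,560·443 / 37.52035) ≈ 745.88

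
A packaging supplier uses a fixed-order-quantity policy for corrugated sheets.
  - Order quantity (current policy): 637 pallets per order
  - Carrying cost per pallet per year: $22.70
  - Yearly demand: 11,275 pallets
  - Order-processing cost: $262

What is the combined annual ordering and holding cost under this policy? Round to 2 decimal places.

$11,867.39

Ordering: D/Q × S = 11,275/637 × $262 = $4,637.44
Holding:  Q/2 × H = 637/2 × $22.7 = $7,229.95
Total = $4,637.44 + $7,229.95 = $11,867.39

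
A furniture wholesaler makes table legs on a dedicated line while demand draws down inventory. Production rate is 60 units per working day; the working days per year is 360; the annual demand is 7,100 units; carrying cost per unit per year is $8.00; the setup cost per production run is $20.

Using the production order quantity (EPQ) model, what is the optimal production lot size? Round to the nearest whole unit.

Daily demand d = 7,100/360 = 19.722; p = 60; 1 − d/p = 0.67130
EPQ = √(2DS / (H(1 − d/p)))
    = √(2 × 7,100 × 20 / (8 × 0.67130)) ≈ 229.96

230 units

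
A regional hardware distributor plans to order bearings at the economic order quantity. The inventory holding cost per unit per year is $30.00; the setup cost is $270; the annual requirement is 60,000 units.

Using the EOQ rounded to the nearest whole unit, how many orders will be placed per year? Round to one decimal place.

2DS/H = 2·60,000·270/30 = 1,080,000.00
EOQ = √1,080,000.00 ≈ 1,039.23 → Q = 1,039
N = D/Q = 60,000/1,039 ≈ 57.748 orders/yr

57.7 orders per year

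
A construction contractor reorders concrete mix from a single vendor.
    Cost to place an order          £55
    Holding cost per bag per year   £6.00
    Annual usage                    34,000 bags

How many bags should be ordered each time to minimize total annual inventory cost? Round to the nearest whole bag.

Q* = √(2·D·S / H) = √(2·34,000·55 / 6) = √623,333.3 ≈ 789.51

790 bags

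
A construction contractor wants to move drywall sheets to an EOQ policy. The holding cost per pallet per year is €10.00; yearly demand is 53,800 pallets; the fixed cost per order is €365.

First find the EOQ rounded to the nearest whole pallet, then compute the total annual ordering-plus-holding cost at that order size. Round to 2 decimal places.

Optimal lot size Q* = (2 × 53,800 × €365 / €10)^½ ≈ 1,981.77 → Q = 1,982 pallets
Annual ordering cost = (D/Q)·S = (53,800/1,982) × 365 = €9,907.67
Annual holding cost  = (Q/2)·H = (1,982/2) × 10 = €9,910.00
Total = €9,907.67 + €9,910.00 = €19,817.67

€19,817.67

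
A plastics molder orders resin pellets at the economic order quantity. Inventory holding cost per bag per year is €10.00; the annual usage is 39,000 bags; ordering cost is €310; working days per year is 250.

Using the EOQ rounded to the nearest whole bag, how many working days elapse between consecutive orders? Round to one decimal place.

EOQ = √(2DS/H) = √(2 × 39,000 × 310 / 10)
    = √(2,418,000.00) ≈ 1,554.99 → Q = 1,555 bags
T = Q/D × 250 days = 1,555/39,000 × 250 = 9.968 days

10.0 days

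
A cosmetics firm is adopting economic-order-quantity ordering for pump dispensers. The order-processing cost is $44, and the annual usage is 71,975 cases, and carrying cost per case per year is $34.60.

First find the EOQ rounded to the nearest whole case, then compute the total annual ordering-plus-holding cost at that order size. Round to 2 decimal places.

2DS/H = 2·71,975·44/34.6 = 183,057.80
EOQ = √183,057.80 ≈ 427.85 → Q = 428 cases
Annual ordering cost = (D/Q)·S = (71,975/428) × 44 = $7,399.30
Annual holding cost  = (Q/2)·H = (428/2) × 34.6 = $7,404.40
Total = $7,399.30 + $7,404.40 = $14,803.70

$14,803.70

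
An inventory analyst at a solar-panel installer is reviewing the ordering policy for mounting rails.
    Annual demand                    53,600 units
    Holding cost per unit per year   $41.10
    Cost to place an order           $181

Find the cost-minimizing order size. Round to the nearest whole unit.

687 units

Q* = √(2·D·S / H) = √(2·53,600·181 / 41.1) = √472,097.3 ≈ 687.09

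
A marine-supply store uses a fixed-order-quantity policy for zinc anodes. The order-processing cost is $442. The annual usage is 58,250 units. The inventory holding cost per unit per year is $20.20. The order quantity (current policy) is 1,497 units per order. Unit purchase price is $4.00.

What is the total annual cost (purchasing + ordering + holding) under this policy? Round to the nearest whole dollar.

$265,318

Annual ordering cost = (D/Q)·S = (58,250/1,497) × 442 = $17,198.73
Annual holding cost  = (Q/2)·H = (1,497/2) × 20.2 = $15,119.70
Purchase cost = D·C = 58,250 × 4 = $233,000.00
Total = $17,198.73 + $15,119.70 + $233,000.00 = $265,318.43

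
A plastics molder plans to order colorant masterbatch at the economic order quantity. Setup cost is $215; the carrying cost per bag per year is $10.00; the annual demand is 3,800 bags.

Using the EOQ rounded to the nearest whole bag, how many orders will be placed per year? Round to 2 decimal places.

9.41 orders per year

EOQ = √(2DS/H) = √(2 × 3,800 × 215 / 10)
    = √(163,400.00) ≈ 404.23 → Q = 404
N = D/Q = 3,800/404 ≈ 9.406 orders/yr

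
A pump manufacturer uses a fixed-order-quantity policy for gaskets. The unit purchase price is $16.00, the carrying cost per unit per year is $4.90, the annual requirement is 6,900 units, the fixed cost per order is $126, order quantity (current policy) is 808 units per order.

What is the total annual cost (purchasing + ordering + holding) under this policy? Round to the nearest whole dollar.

$113,456

Ordering: D/Q × S = 6,900/808 × $126 = $1,075.99
Holding:  Q/2 × H = 808/2 × $4.9 = $1,979.60
Purchase cost = D·C = 6,900 × 16 = $110,400.00
Total = $1,075.99 + $1,979.60 + $110,400.00 = $113,455.59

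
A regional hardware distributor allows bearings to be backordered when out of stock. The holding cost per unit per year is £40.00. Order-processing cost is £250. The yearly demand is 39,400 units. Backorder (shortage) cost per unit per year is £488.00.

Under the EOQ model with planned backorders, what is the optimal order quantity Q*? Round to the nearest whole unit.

730 units

Q* = √(2DS/H) · √((H + b)/b)
   = √(2 × 39,400 × 250 / 40) · √((40 + 488) / 488)
   = 701.783 × 1.0402 ≈ 729.98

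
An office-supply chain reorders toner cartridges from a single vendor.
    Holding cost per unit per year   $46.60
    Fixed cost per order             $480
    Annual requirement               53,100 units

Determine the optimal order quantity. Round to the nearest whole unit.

Optimal lot size Q* = (2 × 53,100 × $480 / $46.6)^½ ≈ 1,045.90

1,046 units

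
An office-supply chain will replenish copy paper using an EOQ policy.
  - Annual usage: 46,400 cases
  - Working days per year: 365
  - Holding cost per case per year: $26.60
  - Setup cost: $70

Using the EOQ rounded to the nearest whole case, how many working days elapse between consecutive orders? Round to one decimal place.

3.9 days

EOQ = √(2DS/H) = √(2 × 46,400 × 70 / 26.6)
    = √(244,210.53) ≈ 494.18 → Q = 494 cases
Days between orders = 365 / (D/Q) = 365 / 93.927 ≈ 3.886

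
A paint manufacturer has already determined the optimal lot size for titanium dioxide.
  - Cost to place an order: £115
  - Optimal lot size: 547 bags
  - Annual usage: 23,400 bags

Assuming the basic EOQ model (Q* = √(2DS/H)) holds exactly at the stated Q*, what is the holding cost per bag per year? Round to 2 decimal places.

EOQ relation: Q² = 2DS/H, so rearrange for the unknown.
H = 2DS / Q² = 2 × 23,400 × 115 / 547² = 17.9874

£17.99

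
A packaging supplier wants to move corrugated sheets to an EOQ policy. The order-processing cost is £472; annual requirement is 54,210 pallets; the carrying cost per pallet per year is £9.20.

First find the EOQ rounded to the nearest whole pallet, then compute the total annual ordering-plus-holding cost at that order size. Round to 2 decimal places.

£21,698.00

Q* = √(2·D·S / H) = √(2·54,210·472 / 9.2) = √5,562,417.4 ≈ 2,358.48 → Q = 2,358 pallets
Orders/yr = 54,210/2,358 = 22.990; ordering cost = 22.990 × £472 = £10,851.20
Average inventory = 2,358/2 = 1179; holding cost = 1179 × £9.2 = £10,846.80
Total = £10,851.20 + £10,846.80 = £21,698.00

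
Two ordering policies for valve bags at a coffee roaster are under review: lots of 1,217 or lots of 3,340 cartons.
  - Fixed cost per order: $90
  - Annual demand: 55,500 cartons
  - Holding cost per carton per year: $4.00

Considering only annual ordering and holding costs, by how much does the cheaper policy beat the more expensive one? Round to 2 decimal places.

For each Q, cost = (D/Q)·S + (Q/2)·H.
TC(1,217) = (55,500/1,217)×90 + (1,217/2)×4 = $6,538.35
TC(3,340) = (55,500/3,340)×90 + (3,340/2)×4 = $8,175.51
Lots of 1,217 are cheaper by $1,637.15.

$1,637.15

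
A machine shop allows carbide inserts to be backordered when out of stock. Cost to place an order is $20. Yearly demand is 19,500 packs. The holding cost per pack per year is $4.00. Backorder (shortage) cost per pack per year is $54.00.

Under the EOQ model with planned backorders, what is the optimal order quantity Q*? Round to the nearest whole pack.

458 packs

Q* = √(2DS/H) · √((H + b)/b)
   = √(2 × 19,500 × 20 / 4) · √((4 + 54) / 54)
   = 441.588 × 1.0364 ≈ 457.65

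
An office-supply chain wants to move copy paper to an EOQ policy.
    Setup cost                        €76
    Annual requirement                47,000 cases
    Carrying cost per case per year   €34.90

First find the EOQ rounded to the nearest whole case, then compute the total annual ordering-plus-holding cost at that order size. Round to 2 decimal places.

Optimal lot size Q* = (2 × 47,000 × €76 / €34.9)^½ ≈ 452.44 → Q = 452 cases
Annual ordering cost = (D/Q)·S = (47,000/452) × 76 = €7,902.65
Annual holding cost  = (Q/2)·H = (452/2) × 34.9 = €7,887.40
Total = €7,902.65 + €7,887.40 = €15,790.05

€15,790.05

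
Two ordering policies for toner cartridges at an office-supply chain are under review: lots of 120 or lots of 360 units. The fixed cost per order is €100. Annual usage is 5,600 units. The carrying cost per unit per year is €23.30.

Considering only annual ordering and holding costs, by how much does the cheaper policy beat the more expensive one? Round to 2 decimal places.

For each Q, cost = (D/Q)·S + (Q/2)·H.
TC(120) = (5,600/120)×100 + (120/2)×23.3 = €6,064.67
TC(360) = (5,600/360)×100 + (360/2)×23.3 = €5,749.56
|ΔTC| = |€6,064.67 − €5,749.56| = €315.11

€315.11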